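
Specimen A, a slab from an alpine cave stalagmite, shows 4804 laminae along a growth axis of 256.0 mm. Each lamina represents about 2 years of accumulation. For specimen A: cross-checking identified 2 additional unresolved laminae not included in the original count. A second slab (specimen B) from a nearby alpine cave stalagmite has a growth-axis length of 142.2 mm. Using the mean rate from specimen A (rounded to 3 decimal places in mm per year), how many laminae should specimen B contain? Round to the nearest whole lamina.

Specimen A: true lamina count = 4804 + 2 = 4806.
Specimen A: multiplying by 2 years per lamina: 4806 × 2 = 9612 years.
A: Extension rate ≈ 256.0 / 9612 = 0.027 mm/yr.
For B, 142.2 / 0.027 = 5266.67 years; at 2 years per lamina that is 5266.67 / 2 ≈ 2633 laminae.

2633 laminae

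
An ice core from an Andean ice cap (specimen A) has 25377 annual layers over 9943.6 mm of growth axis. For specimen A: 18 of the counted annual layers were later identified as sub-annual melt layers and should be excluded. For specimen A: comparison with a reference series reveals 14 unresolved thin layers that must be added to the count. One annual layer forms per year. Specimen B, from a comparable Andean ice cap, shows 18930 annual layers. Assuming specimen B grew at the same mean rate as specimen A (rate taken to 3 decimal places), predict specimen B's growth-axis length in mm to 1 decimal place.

Specimen A: after corrections the count is 25377 − 18 + 14 = 25373 annual layers.
A: Extension rate ≈ 9943.6 / 25373 = 0.392 mm per year.
For B, 0.392 mm/year × 18930 years = 7420.6 mm.

7420.6 mm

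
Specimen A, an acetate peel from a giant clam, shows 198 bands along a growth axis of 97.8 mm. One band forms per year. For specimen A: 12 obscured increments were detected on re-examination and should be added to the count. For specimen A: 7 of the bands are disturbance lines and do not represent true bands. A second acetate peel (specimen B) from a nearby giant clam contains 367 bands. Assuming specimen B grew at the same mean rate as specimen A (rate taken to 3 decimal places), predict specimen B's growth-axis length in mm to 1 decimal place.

176.9 mm

Specimen A: correcting the raw count gives 198 − 7 + 12 = 203 true bands.
A: 97.8 mm over 203 years gives 97.8 / 203 ≈ 0.482 mm/year.
For B, 0.482 mm/year × 367 years = 176.9 mm.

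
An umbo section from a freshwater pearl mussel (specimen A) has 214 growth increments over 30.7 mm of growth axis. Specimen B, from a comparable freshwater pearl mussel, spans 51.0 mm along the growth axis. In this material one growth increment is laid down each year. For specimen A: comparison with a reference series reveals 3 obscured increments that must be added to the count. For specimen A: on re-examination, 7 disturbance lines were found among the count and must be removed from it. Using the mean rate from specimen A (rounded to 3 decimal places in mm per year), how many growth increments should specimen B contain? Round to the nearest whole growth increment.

Specimen A: after corrections the count is 214 − 7 + 3 = 210 growth increments.
A: 30.7 mm over 210 years gives 30.7 / 210 ≈ 0.146 mm/year.
For B, 51.0 / 0.146 = 349.32 years ≈ 349 growth increments.

349 growth increments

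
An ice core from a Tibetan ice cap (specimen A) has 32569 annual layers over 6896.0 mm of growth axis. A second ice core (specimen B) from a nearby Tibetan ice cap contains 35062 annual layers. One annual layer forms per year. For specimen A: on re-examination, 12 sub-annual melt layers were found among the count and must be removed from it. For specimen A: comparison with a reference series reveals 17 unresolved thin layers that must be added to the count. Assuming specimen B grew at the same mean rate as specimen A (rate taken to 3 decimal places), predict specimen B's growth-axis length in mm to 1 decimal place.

7433.1 mm

Specimen A: after corrections the count is 32569 − 12 + 17 = 32574 annual layers.
A: Mean rate = 6896.0 mm / 32574 years ≈ 0.212 mm/year.
Length of B = 0.212 × 35062 = 7433.1 mm.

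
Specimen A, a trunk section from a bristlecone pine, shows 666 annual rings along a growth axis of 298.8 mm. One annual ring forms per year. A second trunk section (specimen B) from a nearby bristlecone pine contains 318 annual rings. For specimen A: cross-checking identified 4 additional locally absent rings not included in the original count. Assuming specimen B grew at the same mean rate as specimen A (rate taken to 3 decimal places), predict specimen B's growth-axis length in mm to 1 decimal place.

141.8 mm

Specimen A: after corrections the count is 666 + 4 = 670 annual rings.
A: Extension rate ≈ 298.8 / 670 = 0.446 mm per year.
For B, 0.446 mm/year × 318 years = 141.8 mm.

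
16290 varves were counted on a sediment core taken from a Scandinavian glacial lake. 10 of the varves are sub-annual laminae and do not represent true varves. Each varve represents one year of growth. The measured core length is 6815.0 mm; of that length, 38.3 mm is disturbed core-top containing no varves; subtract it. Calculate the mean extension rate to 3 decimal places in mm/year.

0.416 mm/year

After corrections the count is 16290 − 10 = 16280 varves.
Removing the 38.3 mm offcut leaves 6815.0 − 38.3 = 6776.7 mm.
Extension rate ≈ 6776.7 / 16280 = 0.416 mm/year.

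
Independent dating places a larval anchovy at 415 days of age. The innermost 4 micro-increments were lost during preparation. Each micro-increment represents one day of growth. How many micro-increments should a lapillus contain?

At one micro-increment per day, 415 days correspond to 415 micro-increments.
Less the 4 uncaptured micro-increments: 415 − 4 = 411.

411 micro-increments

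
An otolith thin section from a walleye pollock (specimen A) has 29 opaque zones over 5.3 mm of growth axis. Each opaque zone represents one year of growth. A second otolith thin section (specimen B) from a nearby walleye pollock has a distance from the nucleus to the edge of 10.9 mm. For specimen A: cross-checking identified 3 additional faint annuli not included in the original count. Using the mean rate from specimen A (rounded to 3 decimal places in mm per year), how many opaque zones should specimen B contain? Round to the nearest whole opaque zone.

Specimen A: correcting the raw count gives 29 + 3 = 32 true opaque zones.
A: 5.3 mm over 32 years gives 5.3 / 32 ≈ 0.166 mm/yr.
For B, 10.9 / 0.166 = 65.66 years ≈ 66 opaque zones.

66 opaque zones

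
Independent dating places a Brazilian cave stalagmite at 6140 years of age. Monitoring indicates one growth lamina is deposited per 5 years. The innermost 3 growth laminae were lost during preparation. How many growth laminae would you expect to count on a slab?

One growth lamina every 5 years means 6140 / 5 = 1228 growth laminae.
1228 − 3 missed = 1225 growth laminae expected in the prepared section.

1225 growth laminae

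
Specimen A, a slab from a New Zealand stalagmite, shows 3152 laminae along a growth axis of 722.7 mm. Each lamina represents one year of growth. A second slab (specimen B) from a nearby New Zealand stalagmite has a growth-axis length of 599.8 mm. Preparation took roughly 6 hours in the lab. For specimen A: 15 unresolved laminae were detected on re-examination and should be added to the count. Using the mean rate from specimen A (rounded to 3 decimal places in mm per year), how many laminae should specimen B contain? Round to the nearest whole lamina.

Specimen A: after corrections the count is 3152 + 15 = 3167 laminae.
A: 722.7 mm over 3167 years gives 722.7 / 3167 ≈ 0.228 mm/year.
Specimen B: 599.8 mm / 0.228 mm per year = 2630.70 years ≈ 2631 laminae.

2631 laminae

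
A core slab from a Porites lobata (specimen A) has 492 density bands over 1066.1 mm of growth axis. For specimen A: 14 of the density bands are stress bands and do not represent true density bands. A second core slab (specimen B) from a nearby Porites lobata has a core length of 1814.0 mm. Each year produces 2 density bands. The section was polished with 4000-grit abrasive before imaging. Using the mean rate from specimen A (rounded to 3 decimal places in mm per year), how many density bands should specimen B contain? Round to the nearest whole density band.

813 density bands

Specimen A: adjusted count: 492 − 14 = 478 density bands.
Specimen A: with 2 density bands per year, 478 / 2 = 239 years.
A: 1066.1 mm over 239 years gives 1066.1 / 239 ≈ 4.461 mm per year.
For B, 1814.0 / 4.461 = 406.64 years; at 2 density bands per year that is 406.64 × 2 ≈ 813 density bands.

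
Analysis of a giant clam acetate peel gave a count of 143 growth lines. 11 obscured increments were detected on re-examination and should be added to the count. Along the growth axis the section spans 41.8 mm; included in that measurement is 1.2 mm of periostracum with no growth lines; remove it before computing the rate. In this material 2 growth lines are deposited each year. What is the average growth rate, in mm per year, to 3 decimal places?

Correcting the raw count gives 143 + 11 = 154 true growth lines.
Dividing by 2 growth lines per year: 154 / 2 = 77 years.
The growth record spans 41.8 − 1.2 = 40.6 mm.
40.6 mm over 77 years gives 40.6 / 77 ≈ 0.527 mm per year.

0.527 mm per year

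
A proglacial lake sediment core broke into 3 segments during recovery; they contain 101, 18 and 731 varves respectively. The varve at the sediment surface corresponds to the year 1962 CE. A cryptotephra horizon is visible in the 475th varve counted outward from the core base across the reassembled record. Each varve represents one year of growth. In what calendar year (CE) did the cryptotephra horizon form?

1587 CE

Total varves = 101 + 18 + 731 = 850.
850 − 475 = 375 varves lie beyond the cryptotephra horizon toward the sediment surface.
The varve at the sediment surface is 1962 CE, so the cryptotephra horizon dates to 1962 − 375 = 1587 CE.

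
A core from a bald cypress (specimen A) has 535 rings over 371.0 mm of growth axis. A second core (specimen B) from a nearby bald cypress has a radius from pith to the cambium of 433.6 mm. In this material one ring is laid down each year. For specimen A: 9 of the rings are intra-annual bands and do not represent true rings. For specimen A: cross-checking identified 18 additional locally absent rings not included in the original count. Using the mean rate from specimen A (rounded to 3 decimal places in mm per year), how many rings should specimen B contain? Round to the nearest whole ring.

636 rings

Specimen A: true ring count = 535 − 9 + 18 = 544.
A: 371.0 mm over 544 years gives 371.0 / 544 ≈ 0.682 mm/year.
B spans 433.6 / 0.682 = 635.78 years ≈ 636 rings.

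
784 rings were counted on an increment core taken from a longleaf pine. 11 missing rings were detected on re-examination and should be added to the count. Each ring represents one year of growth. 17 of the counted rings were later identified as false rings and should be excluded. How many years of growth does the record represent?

Adjusted count: 784 − 17 + 11 = 778 rings.
At one ring per year, that is 778 years.

778 years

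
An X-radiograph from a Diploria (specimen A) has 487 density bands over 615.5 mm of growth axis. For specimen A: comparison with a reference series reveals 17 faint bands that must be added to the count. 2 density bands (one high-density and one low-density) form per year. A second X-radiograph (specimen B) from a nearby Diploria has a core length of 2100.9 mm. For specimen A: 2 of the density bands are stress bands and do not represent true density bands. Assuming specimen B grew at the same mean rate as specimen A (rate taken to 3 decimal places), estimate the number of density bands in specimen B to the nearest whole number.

Specimen A: true density band count = 487 − 2 + 17 = 502.
Specimen A: with 2 density bands per year, 502 / 2 = 251 years.
A: 615.5 mm over 251 years gives 615.5 / 251 ≈ 2.452 mm/year.
Specimen B: 2100.9 mm / 2.452 mm per year = 856.81 years; at 2 density bands per year that is 856.81 × 2 ≈ 1714 density bands.

1714 density bands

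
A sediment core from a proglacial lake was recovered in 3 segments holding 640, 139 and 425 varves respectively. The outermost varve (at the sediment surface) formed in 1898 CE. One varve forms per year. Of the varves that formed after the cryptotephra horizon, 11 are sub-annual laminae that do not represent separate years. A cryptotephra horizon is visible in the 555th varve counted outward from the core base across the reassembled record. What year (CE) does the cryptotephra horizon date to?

Total varves = 640 + 139 + 425 = 1204.
1204 − 555 = 649 varves lie beyond the cryptotephra horizon toward the sediment surface.
Removing the 11 false varves leaves 649 − 11 = 638 true varves beyond the cryptotephra horizon.
1898 − 638 = 1260 CE.

1260 CE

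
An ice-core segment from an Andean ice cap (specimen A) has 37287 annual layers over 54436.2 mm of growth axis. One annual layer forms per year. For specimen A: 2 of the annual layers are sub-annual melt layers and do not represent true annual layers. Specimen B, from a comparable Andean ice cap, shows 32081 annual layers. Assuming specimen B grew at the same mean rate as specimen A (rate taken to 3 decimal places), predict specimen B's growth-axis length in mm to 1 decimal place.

Specimen A: adjusted count: 37287 − 2 = 37285 annual layers.
A: 54436.2 mm over 37285 years gives 54436.2 / 37285 ≈ 1.460 mm/yr.
B's length ≈ 1.460 × 32081 = 46838.3 mm.

46838.3 mm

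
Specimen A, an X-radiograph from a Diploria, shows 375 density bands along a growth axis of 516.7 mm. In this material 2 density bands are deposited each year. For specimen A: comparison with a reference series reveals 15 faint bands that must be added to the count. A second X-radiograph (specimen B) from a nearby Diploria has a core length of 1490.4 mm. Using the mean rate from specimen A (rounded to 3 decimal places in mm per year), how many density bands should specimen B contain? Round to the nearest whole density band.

1125 density bands

Specimen A: after corrections the count is 375 + 15 = 390 density bands.
Specimen A: with 2 density bands per year, 390 / 2 = 195 years.
A: 516.7 mm over 195 years gives 516.7 / 195 ≈ 2.650 mm per year.
For B, 1490.4 / 2.650 = 562.42 years; at 2 density bands per year that is 562.42 × 2 ≈ 1125 density bands.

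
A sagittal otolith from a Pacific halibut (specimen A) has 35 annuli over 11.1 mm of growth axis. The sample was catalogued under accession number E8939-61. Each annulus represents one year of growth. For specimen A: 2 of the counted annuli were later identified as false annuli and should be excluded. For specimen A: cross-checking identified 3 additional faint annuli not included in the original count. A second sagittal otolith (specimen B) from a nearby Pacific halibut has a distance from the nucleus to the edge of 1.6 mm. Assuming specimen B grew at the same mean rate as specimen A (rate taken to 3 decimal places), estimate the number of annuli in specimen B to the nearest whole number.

5 annuli

Specimen A: correcting the raw count gives 35 − 2 + 3 = 36 true annuli.
A: Mean rate = 11.1 mm / 36 years ≈ 0.308 mm per year.
For B, 1.6 / 0.308 = 5.19 years ≈ 5 annuli.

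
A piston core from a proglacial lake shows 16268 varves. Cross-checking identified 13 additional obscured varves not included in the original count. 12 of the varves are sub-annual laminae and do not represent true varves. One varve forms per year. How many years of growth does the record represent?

After corrections the count is 16268 − 12 + 13 = 16269 varves.
One varve per year makes the duration 16269 years.

16269 years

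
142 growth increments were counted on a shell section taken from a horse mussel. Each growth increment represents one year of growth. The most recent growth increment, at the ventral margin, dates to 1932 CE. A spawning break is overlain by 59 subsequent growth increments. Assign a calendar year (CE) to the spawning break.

59 growth increments post-date the spawning break.
1932 − 59 = 1873 CE.

1873 CE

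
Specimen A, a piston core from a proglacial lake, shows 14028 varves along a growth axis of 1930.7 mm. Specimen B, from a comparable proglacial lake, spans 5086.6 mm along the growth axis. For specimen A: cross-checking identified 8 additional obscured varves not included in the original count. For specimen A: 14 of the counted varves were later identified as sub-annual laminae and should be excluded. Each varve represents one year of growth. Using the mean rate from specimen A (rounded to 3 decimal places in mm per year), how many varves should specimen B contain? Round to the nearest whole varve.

Specimen A: adjusted count: 14028 − 14 + 8 = 14022 varves.
A: 1930.7 mm over 14022 years gives 1930.7 / 14022 ≈ 0.138 mm/year.
B spans 5086.6 / 0.138 = 36859.42 years ≈ 36859 varves.

36859 varves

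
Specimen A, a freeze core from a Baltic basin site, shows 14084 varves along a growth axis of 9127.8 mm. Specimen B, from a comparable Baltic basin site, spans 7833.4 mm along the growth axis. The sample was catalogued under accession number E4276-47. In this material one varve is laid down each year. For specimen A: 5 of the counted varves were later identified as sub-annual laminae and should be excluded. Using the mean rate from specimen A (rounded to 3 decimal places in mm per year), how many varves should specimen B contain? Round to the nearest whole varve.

12089 varves

Specimen A: after corrections the count is 14084 − 5 = 14079 varves.
A: Mean rate = 9127.8 mm / 14079 years ≈ 0.648 mm/yr.
For B, 7833.4 / 0.648 = 12088.58 years ≈ 12089 varves.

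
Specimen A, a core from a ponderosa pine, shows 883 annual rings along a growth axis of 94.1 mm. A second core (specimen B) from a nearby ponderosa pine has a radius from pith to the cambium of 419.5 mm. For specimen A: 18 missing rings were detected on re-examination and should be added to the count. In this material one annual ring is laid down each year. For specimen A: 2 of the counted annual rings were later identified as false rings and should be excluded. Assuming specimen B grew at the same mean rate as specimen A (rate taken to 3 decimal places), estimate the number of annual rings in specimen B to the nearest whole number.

3995 annual rings

Specimen A: correcting the raw count gives 883 − 2 + 18 = 899 true annual rings.
A: 94.1 mm over 899 years gives 94.1 / 899 ≈ 0.105 mm per year.
For B, 419.5 / 0.105 = 3995.24 years ≈ 3995 annual rings.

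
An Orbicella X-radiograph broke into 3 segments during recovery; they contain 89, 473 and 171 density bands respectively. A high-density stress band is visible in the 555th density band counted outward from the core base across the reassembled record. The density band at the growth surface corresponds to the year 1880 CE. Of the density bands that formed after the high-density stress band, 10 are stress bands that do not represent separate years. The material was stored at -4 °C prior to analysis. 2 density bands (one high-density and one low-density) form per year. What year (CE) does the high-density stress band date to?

Total density bands = 89 + 473 + 171 = 733.
733 − 555 = 178 density bands lie beyond the high-density stress band toward the growth surface.
Removing the 10 false density bands leaves 178 − 10 = 168 true density bands beyond the high-density stress band.
Dividing by 2 density bands per year: 168 / 2 = 84 years.
Counting back 84 years from 1880 CE places the high-density stress band in 1880 − 84 = 1796 CE.

1796 CE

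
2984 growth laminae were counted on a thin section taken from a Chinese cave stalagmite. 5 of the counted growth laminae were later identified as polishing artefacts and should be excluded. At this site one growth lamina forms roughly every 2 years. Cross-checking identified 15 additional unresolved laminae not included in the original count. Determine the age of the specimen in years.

True growth lamina count = 2984 − 5 + 15 = 2994.
2994 growth laminae at 2 years each span 2994 × 2 = 5988 years.

5988 years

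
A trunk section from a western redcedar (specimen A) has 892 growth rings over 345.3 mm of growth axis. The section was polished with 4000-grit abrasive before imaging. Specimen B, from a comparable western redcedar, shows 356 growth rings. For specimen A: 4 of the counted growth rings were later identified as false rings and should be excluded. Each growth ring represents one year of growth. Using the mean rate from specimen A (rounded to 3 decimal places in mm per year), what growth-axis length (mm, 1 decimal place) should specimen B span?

138.5 mm

Specimen A: after corrections the count is 892 − 4 = 888 growth rings.
A: 345.3 mm over 888 years gives 345.3 / 888 ≈ 0.389 mm/year.
B's length ≈ 0.389 × 356 = 138.5 mm.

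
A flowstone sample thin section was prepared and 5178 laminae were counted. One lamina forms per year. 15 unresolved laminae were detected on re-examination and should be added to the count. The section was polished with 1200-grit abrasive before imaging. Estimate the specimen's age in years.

5193 years

Adjusted count: 5178 + 15 = 5193 laminae.
At one lamina per year, that is 5193 years.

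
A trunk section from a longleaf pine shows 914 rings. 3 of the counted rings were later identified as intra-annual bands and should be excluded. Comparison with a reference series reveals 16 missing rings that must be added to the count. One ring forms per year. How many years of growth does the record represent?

True ring count = 914 − 3 + 16 = 927.
One ring per year makes the duration 927 years.

927 years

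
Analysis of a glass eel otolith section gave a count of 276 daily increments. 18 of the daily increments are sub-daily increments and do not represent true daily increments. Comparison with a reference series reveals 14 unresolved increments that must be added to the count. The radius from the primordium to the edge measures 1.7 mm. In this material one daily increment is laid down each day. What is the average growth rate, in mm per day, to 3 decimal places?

Correcting the raw count gives 276 − 18 + 14 = 272 true daily increments.
Mean rate = 1.7 mm / 272 days ≈ 0.006 mm per day.

0.006 mm per day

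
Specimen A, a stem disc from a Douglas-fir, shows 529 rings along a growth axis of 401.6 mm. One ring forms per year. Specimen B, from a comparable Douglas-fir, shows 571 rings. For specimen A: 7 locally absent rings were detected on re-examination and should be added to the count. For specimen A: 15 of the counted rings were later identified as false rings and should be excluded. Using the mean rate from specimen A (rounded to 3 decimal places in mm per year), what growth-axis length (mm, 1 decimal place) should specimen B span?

440.2 mm

Specimen A: adjusted count: 529 − 15 + 7 = 521 rings.
A: Extension rate ≈ 401.6 / 521 = 0.771 mm/yr.
For B, 0.771 mm/year × 571 years = 440.2 mm.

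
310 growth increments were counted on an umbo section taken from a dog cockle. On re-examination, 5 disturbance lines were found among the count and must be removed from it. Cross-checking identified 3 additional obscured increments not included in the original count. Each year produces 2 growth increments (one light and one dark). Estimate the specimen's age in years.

154 years

After corrections the count is 310 − 5 + 3 = 308 growth increments.
Dividing by 2 growth increments per year: 308 / 2 = 154 years.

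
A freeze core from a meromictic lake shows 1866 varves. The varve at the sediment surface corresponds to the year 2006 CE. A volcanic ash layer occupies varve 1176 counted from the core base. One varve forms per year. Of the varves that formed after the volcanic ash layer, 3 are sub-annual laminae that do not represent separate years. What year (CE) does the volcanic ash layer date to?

1866 − 1176 = 690 varves lie beyond the volcanic ash layer toward the sediment surface.
Removing the 3 false varves leaves 690 − 3 = 687 true varves beyond the volcanic ash layer.
Counting back 687 years from 2006 CE places the volcanic ash layer in 2006 − 687 = 1319 CE.

1319 CE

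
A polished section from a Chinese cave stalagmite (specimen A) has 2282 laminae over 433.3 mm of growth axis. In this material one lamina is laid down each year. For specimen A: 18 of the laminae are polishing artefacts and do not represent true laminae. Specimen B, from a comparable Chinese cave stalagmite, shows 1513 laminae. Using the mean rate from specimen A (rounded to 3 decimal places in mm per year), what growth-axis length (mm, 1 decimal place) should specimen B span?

Specimen A: correcting the raw count gives 2282 − 18 = 2264 true laminae.
A: Extension rate ≈ 433.3 / 2264 = 0.191 mm per year.
For B, 0.191 mm/year × 1513 years = 289.0 mm.

289.0 mm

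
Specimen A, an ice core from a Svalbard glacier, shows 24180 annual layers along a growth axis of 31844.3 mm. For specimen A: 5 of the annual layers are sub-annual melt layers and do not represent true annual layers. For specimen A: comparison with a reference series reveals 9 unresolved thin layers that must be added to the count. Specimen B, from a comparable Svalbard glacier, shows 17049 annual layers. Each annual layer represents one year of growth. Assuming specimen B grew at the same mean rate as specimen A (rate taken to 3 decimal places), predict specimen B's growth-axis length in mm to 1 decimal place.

22453.5 mm

Specimen A: after corrections the count is 24180 − 5 + 9 = 24184 annual layers.
A: 31844.3 mm over 24184 years gives 31844.3 / 24184 ≈ 1.317 mm/year.
Length of B = 1.317 × 17049 = 22453.5 mm.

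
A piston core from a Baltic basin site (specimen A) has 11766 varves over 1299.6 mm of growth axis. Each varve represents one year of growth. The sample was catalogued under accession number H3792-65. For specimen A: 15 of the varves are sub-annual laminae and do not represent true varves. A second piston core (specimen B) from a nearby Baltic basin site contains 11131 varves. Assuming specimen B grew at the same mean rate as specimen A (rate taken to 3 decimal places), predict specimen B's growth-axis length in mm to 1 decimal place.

Specimen A: true varve count = 11766 − 15 = 11751.
A: 1299.6 mm over 11751 years gives 1299.6 / 11751 ≈ 0.111 mm per year.
B's length ≈ 0.111 × 11131 = 1235.5 mm.

1235.5 mm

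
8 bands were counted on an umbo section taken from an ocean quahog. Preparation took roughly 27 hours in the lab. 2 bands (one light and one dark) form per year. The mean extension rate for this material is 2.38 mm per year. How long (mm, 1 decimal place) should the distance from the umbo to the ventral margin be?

9.5 mm

8 bands at 2 per year is 8 / 2 = 4 years.
Predicted length = 2.38 mm/year × 4 years = 9.5 mm.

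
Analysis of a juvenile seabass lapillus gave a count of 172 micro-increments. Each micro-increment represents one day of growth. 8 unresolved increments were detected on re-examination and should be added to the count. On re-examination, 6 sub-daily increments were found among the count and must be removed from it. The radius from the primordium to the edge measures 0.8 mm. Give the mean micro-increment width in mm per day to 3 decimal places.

0.005 mm per day

True micro-increment count = 172 − 6 + 8 = 174.
Mean rate = 0.8 mm / 174 days ≈ 0.005 mm per day.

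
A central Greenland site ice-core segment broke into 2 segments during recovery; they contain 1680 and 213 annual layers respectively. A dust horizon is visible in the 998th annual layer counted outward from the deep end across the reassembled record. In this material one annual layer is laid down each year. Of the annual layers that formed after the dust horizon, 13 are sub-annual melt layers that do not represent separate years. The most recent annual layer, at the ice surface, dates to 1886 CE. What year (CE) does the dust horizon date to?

1004 CE

Total annual layers = 1680 + 213 = 1893.
The dust horizon sits at annual layer 998 from the deep end, so 1893 − 998 = 895 annual layers formed after it.
895 − 13 false = 882 true annual layers after the dust horizon.
The annual layer at the ice surface is 1886 CE, so the dust horizon dates to 1886 − 882 = 1004 CE.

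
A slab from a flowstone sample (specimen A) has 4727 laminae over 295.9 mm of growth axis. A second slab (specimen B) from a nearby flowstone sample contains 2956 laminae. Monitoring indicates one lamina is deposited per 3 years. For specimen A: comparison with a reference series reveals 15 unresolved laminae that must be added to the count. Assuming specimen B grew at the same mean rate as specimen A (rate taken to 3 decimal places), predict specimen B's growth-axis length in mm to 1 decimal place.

186.2 mm

Specimen A: adjusted count: 4727 + 15 = 4742 laminae.
Specimen A: 4742 laminae at 3 years each span 4742 × 3 = 14226 years.
A: Mean rate = 295.9 mm / 14226 years ≈ 0.021 mm/yr.
Specimen B: at 3 years per lamina, 2956 × 3 = 8868 years. B's length ≈ 0.021 × 8868 = 186.2 mm.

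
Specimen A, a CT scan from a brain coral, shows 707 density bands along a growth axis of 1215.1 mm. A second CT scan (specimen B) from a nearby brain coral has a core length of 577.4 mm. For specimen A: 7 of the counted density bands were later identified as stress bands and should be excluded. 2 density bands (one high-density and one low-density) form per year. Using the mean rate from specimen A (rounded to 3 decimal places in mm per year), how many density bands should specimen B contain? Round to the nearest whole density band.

Specimen A: correcting the raw count gives 707 − 7 = 700 true density bands.
Specimen A: with 2 density bands per year, 700 / 2 = 350 years.
A: Mean rate = 1215.1 mm / 350 years ≈ 3.472 mm/year.
B spans 577.4 / 3.472 = 166.30 years; at 2 density bands per year that is 166.30 × 2 ≈ 333 density bands.

333 density bands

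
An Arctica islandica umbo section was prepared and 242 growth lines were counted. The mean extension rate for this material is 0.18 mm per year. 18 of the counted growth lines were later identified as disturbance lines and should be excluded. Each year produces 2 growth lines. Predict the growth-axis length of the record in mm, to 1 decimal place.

True growth line count = 242 − 18 = 224.
Dividing by 2 growth lines per year: 224 / 2 = 112 years.
112 years at 0.18 mm/year gives 0.18 × 112 = 20.2 mm.

20.2 mm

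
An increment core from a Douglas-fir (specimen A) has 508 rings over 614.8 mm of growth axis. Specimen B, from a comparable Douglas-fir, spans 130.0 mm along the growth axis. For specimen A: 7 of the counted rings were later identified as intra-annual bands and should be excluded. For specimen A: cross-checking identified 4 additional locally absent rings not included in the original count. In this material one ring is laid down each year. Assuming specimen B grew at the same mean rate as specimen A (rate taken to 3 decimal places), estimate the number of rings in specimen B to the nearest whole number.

Specimen A: true ring count = 508 − 7 + 4 = 505.
A: 614.8 mm over 505 years gives 614.8 / 505 ≈ 1.217 mm per year.
Specimen B: 130.0 mm / 1.217 mm per year = 106.82 years ≈ 107 rings.

107 rings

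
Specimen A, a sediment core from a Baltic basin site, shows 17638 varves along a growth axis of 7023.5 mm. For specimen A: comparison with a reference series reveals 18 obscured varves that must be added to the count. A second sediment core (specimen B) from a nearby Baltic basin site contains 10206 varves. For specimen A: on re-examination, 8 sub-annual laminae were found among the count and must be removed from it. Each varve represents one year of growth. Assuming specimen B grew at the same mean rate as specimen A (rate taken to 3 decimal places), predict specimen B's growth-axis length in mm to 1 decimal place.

4062.0 mm

Specimen A: true varve count = 17638 − 8 + 18 = 17648.
A: Extension rate ≈ 7023.5 / 17648 = 0.398 mm per year.
B's length ≈ 0.398 × 10206 = 4062.0 mm.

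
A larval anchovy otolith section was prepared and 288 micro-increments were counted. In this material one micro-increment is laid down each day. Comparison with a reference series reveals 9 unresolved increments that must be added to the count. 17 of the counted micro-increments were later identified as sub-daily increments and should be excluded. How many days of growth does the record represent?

Adjusted count: 288 − 17 + 9 = 280 micro-increments.
With a one-to-one micro-increment periodicity this is 280 days.

280 days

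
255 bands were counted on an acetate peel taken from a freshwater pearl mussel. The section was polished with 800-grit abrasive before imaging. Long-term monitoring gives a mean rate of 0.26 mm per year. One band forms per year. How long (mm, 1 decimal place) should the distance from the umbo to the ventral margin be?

255 years of growth are recorded.
Predicted length = 0.26 mm/year × 255 years = 66.3 mm.

66.3 mm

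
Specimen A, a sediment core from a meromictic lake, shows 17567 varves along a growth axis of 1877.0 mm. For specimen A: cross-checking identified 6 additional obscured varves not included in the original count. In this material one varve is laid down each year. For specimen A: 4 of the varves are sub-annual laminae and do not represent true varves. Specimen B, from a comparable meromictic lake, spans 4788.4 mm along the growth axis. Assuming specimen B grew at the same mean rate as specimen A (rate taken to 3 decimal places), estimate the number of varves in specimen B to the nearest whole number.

Specimen A: correcting the raw count gives 17567 − 4 + 6 = 17569 true varves.
A: Mean rate = 1877.0 mm / 17569 years ≈ 0.107 mm/yr.
Specimen B: 4788.4 mm / 0.107 mm per year = 44751.40 years ≈ 44751 varves.

44751 varves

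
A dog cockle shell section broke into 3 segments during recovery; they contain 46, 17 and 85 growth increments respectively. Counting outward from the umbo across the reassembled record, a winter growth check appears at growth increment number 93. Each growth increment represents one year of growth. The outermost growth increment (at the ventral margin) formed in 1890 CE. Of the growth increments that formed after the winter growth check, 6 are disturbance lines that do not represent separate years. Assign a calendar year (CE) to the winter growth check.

1841 CE

Total growth increments = 46 + 17 + 85 = 148.
Between growth increment 93 and the ventral margin there are 148 − 93 = 55 growth increments.
Excluding 6 false growth increments: 55 − 6 = 49.
Counting back 49 years from 1890 CE places the winter growth check in 1890 − 49 = 1841 CE.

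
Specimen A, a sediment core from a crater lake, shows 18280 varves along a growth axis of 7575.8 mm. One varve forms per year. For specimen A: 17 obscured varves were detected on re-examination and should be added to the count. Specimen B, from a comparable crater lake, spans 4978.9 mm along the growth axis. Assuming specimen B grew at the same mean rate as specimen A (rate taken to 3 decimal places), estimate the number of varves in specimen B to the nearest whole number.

Specimen A: after corrections the count is 18280 + 17 = 18297 varves.
A: 7575.8 mm over 18297 years gives 7575.8 / 18297 ≈ 0.414 mm/year.
For B, 4978.9 / 0.414 = 12026.33 years ≈ 12026 varves.

12026 varves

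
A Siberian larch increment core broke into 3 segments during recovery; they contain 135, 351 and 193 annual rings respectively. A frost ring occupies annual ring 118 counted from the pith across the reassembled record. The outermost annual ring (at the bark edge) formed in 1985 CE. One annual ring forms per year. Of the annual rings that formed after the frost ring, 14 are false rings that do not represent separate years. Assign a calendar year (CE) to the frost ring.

Total annual rings = 135 + 351 + 193 = 679.
Between annual ring 118 and the bark edge there are 679 − 118 = 561 annual rings.
Excluding 14 false annual rings: 561 − 14 = 547.
Counting back 547 years from 1985 CE places the frost ring in 1985 − 547 = 1438 CE.

1438 CE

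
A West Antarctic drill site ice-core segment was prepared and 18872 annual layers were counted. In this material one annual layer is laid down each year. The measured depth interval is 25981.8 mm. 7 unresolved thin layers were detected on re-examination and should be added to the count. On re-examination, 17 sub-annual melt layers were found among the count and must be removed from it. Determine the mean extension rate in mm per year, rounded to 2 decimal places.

After corrections the count is 18872 − 17 + 7 = 18862 annual layers.
Mean rate = 25981.8 mm / 18862 years ≈ 1.38 mm per year.

1.38 mm per year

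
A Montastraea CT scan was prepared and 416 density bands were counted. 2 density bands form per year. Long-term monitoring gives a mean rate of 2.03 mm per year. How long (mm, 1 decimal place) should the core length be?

422.2 mm

416 density bands at 2 per year is 416 / 2 = 208 years.
Predicted length = 2.03 mm/year × 208 years = 422.2 mm.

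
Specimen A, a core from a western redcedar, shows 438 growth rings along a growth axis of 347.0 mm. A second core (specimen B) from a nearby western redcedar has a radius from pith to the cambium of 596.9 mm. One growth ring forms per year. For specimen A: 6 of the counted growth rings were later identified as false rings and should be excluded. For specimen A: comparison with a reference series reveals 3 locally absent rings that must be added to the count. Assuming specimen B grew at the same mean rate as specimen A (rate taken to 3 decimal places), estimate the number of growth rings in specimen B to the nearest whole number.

Specimen A: true growth ring count = 438 − 6 + 3 = 435.
A: Extension rate ≈ 347.0 / 435 = 0.798 mm/year.
For B, 596.9 / 0.798 = 747.99 years ≈ 748 growth rings.

748 growth rings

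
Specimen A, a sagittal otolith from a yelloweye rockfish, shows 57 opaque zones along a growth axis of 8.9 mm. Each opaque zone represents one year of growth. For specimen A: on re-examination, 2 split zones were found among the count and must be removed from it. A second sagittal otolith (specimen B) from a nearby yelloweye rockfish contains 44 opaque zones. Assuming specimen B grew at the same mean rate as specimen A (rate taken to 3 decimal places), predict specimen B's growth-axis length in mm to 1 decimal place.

7.1 mm

Specimen A: after corrections the count is 57 − 2 = 55 opaque zones.
A: Extension rate ≈ 8.9 / 55 = 0.162 mm/yr.
B's length ≈ 0.162 × 44 = 7.1 mm.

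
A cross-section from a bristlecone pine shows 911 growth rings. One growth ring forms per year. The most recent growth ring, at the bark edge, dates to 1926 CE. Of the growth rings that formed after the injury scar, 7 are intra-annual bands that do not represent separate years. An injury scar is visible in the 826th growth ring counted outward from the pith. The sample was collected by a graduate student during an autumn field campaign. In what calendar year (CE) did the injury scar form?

1848 CE

911 − 826 = 85 growth rings lie beyond the injury scar toward the bark edge.
Removing the 7 false growth rings leaves 85 − 7 = 78 true growth rings beyond the injury scar.
The growth ring at the bark edge is 1926 CE, so the injury scar dates to 1926 − 78 = 1848 CE.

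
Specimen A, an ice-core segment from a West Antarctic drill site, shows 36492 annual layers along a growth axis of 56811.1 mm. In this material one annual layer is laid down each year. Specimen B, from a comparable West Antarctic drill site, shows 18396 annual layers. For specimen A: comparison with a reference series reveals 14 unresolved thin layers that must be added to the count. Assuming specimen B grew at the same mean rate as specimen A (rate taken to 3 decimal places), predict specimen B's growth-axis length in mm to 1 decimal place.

Specimen A: adjusted count: 36492 + 14 = 36506 annual layers.
A: 56811.1 mm over 36506 years gives 56811.1 / 36506 ≈ 1.556 mm/yr.
For B, 1.556 mm/year × 18396 years = 28624.2 mm.

28624.2 mm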